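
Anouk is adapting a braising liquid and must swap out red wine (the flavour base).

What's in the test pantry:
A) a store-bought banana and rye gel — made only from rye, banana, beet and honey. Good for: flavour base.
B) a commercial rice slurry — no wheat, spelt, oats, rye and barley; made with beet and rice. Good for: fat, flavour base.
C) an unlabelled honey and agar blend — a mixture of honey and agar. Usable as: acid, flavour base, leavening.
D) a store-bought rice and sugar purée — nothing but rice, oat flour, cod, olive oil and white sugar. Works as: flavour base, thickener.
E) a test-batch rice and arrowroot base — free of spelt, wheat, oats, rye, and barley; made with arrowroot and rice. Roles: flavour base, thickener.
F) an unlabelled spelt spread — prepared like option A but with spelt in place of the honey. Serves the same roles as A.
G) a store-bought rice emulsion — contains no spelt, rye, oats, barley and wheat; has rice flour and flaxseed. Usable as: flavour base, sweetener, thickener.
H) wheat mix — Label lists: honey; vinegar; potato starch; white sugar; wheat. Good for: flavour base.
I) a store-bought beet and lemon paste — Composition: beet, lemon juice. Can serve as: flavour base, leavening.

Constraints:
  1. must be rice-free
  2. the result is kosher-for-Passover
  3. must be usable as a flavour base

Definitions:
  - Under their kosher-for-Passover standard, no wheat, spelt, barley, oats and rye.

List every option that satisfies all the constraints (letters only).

C, I

A: has rye, so not kosher-for-Passover — no
B: has rice, so not rice-free — no
C: only honey and agar; none excluded — OK
D: has oat flour, so not kosher-for-Passover; has rice, so not rice-free — out
E: has rice, so not rice-free — no
F: has rye, so not kosher-for-Passover — no
G: has rice flour, so not rice-free — out
H: has wheat, so not kosher-for-Passover — no
I: all constraints satisfied — keep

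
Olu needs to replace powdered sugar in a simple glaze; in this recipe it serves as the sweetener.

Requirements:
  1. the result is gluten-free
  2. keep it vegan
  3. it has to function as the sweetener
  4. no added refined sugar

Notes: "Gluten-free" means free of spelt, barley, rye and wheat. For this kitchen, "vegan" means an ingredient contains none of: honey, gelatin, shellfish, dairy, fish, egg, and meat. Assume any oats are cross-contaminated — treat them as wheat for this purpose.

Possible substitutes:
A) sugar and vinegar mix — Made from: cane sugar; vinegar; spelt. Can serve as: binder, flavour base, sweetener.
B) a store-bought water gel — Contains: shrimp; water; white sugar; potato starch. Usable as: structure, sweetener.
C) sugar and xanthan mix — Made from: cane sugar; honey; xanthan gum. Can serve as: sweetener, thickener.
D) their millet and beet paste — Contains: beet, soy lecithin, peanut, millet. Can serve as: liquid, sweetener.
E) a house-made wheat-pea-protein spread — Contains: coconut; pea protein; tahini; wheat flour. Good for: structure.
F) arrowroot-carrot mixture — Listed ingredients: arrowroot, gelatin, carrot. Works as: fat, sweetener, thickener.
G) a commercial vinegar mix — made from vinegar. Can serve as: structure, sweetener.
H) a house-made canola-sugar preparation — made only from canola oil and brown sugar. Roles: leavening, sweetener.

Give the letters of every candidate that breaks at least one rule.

A: has spelt, so not gluten-free; has cane sugar, so not no-added-sugar — reject
B: has shrimp, so not vegan; has white sugar, so not no-added-sugar — no
C: has honey, so not vegan; has cane sugar, so not no-added-sugar — no
D: vegan, no refined sugar — keep
E: not usable as a sweetener; has wheat flour, so not gluten-free — reject
F: has gelatin, so not vegan — reject
G: vegan, gluten-free — keep
H: has brown sugar, so not no-added-sugar — no

A, B, C, E, F, H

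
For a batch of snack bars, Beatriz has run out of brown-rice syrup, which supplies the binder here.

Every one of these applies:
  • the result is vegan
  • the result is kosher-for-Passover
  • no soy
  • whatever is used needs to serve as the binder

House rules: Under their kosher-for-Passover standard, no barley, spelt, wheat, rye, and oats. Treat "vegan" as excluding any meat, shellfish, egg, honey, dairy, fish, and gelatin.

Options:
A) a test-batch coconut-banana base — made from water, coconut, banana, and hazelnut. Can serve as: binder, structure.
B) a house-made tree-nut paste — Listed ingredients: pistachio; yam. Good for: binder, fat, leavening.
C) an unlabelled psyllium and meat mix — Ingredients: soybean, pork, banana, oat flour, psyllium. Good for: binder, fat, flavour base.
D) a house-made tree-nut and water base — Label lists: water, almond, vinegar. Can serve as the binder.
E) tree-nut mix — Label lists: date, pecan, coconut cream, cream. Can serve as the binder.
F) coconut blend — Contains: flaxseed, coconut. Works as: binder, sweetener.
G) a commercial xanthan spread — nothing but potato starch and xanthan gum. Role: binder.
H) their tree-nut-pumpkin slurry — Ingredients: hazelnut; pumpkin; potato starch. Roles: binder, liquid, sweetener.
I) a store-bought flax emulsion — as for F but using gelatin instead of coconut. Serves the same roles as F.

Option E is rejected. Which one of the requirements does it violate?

usable as a binder: satisfied
kosher-for-Passover: satisfied
vegan: has cream — fails
soy-free: satisfied

vegan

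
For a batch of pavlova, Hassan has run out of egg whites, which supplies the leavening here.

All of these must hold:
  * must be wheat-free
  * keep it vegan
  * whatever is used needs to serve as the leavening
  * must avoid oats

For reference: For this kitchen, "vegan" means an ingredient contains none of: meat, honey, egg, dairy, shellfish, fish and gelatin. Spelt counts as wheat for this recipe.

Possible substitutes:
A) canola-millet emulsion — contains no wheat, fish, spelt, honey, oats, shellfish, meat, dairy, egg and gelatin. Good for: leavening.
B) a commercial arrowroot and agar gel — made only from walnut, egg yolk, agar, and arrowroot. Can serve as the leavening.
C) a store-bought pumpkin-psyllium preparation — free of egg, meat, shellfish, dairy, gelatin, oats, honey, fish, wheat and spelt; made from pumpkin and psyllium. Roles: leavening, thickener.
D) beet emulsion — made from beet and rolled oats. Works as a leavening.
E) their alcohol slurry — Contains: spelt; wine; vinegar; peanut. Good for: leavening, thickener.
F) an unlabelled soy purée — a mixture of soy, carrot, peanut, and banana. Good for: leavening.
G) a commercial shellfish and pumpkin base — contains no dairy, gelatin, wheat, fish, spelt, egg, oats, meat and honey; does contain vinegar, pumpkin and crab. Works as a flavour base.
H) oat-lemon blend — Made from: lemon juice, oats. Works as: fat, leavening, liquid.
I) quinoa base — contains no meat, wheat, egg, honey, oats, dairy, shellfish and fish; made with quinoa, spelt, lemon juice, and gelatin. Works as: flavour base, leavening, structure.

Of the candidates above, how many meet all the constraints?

A: works as a leavening, wheat-free, no oats — valid
B: has egg yolk, so not vegan — reject
C: works as a leavening, no oats, vegan — keep
D: has rolled oats, so not oat-free — no
E: has spelt, so not wheat-free — out
F: works as a leavening, no oats, vegan — valid
G: not usable as a leavening; has crab, so not vegan — no
H: has oats, so not oat-free — reject
I: has gelatin, so not vegan; has spelt, so not wheat-free — no

3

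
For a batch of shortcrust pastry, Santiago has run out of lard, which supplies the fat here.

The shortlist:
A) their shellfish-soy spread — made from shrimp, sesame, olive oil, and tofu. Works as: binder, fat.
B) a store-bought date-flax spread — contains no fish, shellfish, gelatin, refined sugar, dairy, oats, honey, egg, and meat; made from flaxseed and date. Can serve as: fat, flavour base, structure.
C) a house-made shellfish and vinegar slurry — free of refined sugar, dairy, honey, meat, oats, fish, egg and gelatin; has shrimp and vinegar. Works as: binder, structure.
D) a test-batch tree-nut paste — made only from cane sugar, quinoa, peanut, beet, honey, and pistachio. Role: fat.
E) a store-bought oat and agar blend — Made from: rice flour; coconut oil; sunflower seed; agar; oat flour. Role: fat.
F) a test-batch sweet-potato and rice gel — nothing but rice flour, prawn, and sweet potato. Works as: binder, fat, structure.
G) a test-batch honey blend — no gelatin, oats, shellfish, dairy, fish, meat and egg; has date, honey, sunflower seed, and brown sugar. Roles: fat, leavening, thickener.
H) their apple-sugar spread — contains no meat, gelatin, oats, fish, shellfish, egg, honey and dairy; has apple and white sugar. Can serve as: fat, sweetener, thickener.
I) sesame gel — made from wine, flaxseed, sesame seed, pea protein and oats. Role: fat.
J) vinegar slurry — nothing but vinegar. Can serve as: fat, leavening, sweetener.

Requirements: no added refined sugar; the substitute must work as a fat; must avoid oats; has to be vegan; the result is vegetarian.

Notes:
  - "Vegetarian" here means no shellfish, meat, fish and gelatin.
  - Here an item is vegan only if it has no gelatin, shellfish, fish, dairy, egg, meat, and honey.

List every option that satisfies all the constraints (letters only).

A: has shrimp, so not vegetarian; has shrimp, so not vegan — out
B: all constraints satisfied — keep
C: not usable as a fat; has shrimp, so not vegetarian (and 1 more) — no
D: has honey, so not vegan; has cane sugar, so not no-added-sugar — no
E: has oat flour, so not oat-free — reject
F: has prawn, so not vegetarian; has prawn, so not vegan — no
G: has honey, so not vegan; has brown sugar, so not no-added-sugar — reject
H: has white sugar, so not no-added-sugar — out
I: has oats, so not oat-free — out
J: all constraints satisfied — keep

B, J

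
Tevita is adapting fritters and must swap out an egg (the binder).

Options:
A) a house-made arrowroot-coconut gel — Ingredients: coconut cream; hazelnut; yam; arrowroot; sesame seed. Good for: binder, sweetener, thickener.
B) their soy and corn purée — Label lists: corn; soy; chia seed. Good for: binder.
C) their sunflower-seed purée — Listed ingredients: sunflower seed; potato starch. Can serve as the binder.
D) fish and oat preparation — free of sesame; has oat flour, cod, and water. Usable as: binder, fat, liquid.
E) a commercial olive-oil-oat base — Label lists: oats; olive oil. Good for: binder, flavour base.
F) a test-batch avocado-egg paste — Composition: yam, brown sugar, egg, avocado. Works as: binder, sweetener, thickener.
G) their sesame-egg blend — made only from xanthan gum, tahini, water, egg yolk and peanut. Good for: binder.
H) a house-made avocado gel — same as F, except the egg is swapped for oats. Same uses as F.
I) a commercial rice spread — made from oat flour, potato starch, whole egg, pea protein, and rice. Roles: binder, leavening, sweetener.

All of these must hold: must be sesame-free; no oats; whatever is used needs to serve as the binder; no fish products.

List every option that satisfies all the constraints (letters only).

B, C, F

A: has sesame seed, so not sesame-free — reject
B: works as a binder, no oats, no sesame — valid
C: works as a binder, no oats, no sesame — keep
D: has cod, so not fish-free; has oat flour, so not oat-free — out
E: has oats, so not oat-free — no
F: nothing on the exclusion list — keep
G: has tahini, so not sesame-free — no
H: has oats, so not oat-free — reject
I: has oat flour, so not oat-free — reject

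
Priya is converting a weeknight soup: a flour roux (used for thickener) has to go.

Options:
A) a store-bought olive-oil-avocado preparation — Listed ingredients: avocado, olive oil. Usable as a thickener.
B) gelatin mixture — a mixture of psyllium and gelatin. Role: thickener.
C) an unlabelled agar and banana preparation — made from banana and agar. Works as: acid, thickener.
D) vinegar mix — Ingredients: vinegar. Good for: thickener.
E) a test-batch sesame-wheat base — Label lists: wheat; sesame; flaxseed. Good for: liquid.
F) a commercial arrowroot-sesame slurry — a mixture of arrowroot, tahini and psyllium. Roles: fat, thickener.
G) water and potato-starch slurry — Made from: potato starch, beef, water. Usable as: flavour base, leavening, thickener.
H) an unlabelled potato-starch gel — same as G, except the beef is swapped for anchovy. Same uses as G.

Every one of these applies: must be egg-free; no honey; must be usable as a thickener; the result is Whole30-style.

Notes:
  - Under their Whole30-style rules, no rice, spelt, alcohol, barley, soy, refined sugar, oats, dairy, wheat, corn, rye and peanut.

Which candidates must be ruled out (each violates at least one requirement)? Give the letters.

E

A: only olive oil and avocado; none excluded — keep
B: only gelatin and psyllium; none excluded — keep
C: only banana and agar; none excluded — OK
D: Whole30-style, no honey — keep
E: not usable as a thickener; has wheat, so not Whole30-style — out
F: no egg, Whole30-style — OK
G: Whole30-style, no honey — OK
H: only anchovy, potato starch, and water; none excluded — valid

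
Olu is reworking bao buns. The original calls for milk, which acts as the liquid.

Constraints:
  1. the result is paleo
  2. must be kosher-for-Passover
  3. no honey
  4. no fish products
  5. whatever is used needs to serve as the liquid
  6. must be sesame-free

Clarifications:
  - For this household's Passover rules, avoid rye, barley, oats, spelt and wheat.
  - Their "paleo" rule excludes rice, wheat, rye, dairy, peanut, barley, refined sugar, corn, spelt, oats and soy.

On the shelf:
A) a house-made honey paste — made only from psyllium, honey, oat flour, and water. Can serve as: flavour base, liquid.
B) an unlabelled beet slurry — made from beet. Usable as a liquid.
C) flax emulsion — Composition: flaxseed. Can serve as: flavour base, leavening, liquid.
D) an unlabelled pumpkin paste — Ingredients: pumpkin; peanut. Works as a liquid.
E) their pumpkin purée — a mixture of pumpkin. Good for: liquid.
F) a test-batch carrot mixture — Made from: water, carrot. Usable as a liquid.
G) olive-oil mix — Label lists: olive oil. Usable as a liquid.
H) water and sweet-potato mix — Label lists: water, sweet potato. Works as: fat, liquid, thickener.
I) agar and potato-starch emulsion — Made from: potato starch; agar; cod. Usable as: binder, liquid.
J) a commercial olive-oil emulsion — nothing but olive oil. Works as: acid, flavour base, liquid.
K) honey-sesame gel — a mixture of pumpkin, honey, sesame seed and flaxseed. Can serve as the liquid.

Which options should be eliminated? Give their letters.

A: has oat flour, so not kosher-for-Passover; has oat flour, so not paleo (and 1 more) — reject
B: no honey, paleo — OK
C: nothing on the exclusion list — keep
D: has peanut, so not paleo — out
E: every rule checks out — keep
F: every rule checks out — valid
G: paleo, no sesame — valid
H: only sweet potato and water; none excluded — keep
I: has cod, so not fish-free — no
J: paleo, no fish — keep
K: has sesame seed, so not sesame-free; has honey, so not honey-free — no

A, D, I, K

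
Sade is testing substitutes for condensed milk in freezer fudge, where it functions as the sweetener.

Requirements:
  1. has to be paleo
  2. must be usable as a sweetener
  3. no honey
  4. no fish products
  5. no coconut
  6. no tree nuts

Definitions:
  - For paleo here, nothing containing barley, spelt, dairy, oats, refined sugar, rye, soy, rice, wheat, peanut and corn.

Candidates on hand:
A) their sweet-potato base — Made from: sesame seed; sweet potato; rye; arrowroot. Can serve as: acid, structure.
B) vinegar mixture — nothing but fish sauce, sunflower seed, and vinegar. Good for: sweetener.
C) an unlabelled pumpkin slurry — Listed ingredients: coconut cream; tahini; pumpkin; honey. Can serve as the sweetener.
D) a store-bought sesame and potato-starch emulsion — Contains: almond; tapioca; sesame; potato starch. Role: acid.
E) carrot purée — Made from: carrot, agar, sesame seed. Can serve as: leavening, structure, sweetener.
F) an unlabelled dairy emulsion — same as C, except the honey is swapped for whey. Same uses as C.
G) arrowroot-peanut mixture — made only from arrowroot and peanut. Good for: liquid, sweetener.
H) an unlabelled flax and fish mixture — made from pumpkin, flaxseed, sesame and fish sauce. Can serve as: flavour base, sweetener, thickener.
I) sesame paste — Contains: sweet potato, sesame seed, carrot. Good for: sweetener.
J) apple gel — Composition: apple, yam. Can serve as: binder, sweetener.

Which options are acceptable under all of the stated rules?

A: not usable as a sweetener; has rye, so not paleo — no
B: has fish sauce, so not fish-free — no
C: has honey, so not honey-free; has coconut cream, so not coconut-free — reject
D: not usable as a sweetener; has almond, so not tree-nut-free — no
E: no tree nuts, paleo — valid
F: has whey, so not paleo; has coconut cream, so not coconut-free — out
G: has peanut, so not paleo — no
H: has fish sauce, so not fish-free — out
I: only sesame seed, carrot, and sweet potato; none excluded — valid
J: works as a sweetener, no tree nuts, no coconut — keep

E, I, J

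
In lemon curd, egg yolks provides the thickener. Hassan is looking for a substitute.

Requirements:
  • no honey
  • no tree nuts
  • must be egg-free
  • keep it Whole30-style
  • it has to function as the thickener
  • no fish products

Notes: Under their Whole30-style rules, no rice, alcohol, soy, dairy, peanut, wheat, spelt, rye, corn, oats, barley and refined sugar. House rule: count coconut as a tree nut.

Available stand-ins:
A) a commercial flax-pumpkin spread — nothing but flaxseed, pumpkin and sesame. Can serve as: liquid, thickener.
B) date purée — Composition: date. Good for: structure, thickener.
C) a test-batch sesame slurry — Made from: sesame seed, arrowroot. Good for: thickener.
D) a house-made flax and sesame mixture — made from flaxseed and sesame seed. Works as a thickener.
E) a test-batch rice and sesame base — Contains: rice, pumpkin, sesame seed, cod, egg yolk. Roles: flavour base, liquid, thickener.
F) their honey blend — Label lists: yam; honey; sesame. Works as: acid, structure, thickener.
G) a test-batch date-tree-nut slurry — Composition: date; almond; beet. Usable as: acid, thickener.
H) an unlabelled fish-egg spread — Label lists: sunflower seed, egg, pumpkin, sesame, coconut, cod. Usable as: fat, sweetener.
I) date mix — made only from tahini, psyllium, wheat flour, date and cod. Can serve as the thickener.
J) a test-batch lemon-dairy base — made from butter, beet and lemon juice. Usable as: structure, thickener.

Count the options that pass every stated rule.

A: works as a thickener, no fish, Whole30-style — keep
B: works as a thickener, no fish, no egg — valid
C: every rule checks out — OK
D: only sesame seed and flaxseed; none excluded — valid
E: has rice, so not Whole30-style; has egg yolk, so not egg-free (and 1 more) — no
F: has honey, so not honey-free — reject
G: has almond, so not tree-nut-free — no
H: not usable as a thickener; has coconut, so not tree-nut-free (and 2 more) — reject
I: has wheat flour, so not Whole30-style; has cod, so not fish-free — out
J: has butter, so not Whole30-style — out

4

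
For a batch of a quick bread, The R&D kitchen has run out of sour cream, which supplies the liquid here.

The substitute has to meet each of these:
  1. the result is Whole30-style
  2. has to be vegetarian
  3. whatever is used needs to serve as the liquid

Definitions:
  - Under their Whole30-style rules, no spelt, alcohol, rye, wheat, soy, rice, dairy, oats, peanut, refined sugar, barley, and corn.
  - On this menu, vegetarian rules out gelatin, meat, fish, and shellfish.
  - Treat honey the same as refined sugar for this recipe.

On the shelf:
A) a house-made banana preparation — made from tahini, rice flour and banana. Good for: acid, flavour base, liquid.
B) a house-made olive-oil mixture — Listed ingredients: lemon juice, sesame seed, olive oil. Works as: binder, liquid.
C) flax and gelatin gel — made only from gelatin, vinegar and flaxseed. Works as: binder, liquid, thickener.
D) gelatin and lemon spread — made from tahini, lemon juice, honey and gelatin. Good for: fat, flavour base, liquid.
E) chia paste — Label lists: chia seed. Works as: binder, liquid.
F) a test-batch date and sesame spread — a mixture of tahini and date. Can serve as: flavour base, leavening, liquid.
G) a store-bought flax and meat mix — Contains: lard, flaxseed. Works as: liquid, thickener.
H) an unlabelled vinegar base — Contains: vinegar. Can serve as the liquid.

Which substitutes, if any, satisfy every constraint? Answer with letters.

A: has rice flour, so not Whole30-style — reject
B: nothing on the exclusion list — valid
C: has gelatin, so not vegetarian — no
D: has honey, so not Whole30-style; has gelatin, so not vegetarian — no
E: nothing on the exclusion list — valid
F: all constraints satisfied — keep
G: has lard, so not vegetarian — no
H: Whole30-style, vegetarian — keep

B, E, F, H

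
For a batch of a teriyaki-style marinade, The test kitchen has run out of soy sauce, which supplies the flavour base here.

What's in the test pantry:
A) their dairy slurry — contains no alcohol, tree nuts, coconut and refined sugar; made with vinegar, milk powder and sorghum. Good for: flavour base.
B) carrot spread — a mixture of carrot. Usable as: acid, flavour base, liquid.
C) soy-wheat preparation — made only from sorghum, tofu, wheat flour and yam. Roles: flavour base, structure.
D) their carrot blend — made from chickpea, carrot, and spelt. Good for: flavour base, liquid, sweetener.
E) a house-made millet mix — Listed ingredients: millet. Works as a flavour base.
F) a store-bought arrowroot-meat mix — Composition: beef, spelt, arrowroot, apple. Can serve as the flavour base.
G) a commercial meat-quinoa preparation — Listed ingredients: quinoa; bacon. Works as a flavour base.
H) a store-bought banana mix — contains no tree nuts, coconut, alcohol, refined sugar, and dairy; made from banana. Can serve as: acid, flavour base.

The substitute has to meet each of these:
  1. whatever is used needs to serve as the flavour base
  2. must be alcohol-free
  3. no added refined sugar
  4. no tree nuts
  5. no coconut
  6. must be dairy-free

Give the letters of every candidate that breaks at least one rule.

A: has milk powder, so not dairy-free — out
B: works as a flavour base, no alcohol, no coconut — OK
C: tofu and wheat flour etc. — none of it excluded — keep
D: nothing on the exclusion list — valid
E: all constraints satisfied — valid
F: all constraints satisfied — OK
G: only bacon and quinoa; none excluded — valid
H: works as a flavour base, no refined sugar, no coconut — OK

A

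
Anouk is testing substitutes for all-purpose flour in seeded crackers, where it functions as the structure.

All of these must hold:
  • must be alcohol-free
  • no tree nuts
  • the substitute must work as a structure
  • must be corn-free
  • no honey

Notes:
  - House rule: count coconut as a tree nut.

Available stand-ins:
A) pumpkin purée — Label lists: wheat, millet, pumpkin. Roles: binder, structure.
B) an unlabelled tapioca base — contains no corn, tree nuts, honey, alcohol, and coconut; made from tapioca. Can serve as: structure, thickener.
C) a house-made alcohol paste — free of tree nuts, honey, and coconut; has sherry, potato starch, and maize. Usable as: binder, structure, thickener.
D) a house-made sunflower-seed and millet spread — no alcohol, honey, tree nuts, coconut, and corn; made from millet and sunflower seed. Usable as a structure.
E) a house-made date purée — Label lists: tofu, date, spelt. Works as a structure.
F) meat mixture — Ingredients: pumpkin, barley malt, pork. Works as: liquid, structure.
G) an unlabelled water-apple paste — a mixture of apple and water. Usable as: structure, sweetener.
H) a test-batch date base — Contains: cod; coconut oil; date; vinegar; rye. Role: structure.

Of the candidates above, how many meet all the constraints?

A: only wheat, pumpkin, and millet; none excluded — keep
B: nothing on the exclusion list — valid
C: has maize, so not corn-free; has sherry, so not alcohol-free — reject
D: works as a structure, no honey, no corn — keep
E: no alcohol, no honey — keep
F: tree-nut-free, no honey — valid
G: only apple and water; none excluded — OK
H: has coconut oil, so not tree-nut-free — out

6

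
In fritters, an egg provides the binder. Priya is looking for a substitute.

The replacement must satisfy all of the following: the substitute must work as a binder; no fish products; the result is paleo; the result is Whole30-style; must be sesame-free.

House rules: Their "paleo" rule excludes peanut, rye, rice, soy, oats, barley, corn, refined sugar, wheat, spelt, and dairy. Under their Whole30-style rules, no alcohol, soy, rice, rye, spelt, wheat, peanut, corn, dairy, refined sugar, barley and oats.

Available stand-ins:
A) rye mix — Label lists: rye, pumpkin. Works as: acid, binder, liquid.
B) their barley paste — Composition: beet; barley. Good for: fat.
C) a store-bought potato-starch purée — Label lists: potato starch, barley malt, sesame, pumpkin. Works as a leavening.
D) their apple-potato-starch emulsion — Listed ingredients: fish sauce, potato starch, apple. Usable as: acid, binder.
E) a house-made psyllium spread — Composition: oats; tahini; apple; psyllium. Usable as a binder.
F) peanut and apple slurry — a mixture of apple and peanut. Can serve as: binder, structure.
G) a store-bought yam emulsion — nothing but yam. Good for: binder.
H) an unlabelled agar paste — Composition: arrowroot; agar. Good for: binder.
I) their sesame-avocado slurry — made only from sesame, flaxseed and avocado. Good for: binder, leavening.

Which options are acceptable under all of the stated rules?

G, H

A: has rye, so not paleo; has rye, so not Whole30-style — out
B: not usable as a binder; has barley, so not paleo (and 1 more) — reject
C: not usable as a binder; has barley malt, so not paleo (and 2 more) — reject
D: has fish sauce, so not fish-free — out
E: has oats, so not paleo; has oats, so not Whole30-style (and 1 more) — reject
F: has peanut, so not paleo; has peanut, so not Whole30-style — reject
G: no sesame, Whole30-style — OK
H: works as a binder, Whole30-style, no sesame — valid
I: has sesame, so not sesame-free — reject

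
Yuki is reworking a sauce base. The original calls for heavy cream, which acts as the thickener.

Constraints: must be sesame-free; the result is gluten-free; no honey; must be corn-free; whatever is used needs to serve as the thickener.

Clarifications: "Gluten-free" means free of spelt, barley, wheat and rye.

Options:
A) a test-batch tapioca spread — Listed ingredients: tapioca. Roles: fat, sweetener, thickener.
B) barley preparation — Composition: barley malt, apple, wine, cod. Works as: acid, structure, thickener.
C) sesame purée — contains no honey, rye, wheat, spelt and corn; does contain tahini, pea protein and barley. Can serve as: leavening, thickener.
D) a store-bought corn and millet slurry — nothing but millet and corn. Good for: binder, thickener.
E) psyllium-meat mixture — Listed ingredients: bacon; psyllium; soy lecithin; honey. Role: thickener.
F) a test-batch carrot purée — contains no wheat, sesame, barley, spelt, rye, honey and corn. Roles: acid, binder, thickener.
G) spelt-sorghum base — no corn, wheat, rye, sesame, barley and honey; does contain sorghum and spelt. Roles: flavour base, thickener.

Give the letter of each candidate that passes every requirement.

A, F

A: no corn, no sesame — OK
B: has barley malt, so not gluten-free — no
C: has barley, so not gluten-free; has tahini, so not sesame-free — no
D: has corn, so not corn-free — reject
E: has honey, so not honey-free — reject
F: works as a thickener, no honey, no sesame — valid
G: has spelt, so not gluten-free — no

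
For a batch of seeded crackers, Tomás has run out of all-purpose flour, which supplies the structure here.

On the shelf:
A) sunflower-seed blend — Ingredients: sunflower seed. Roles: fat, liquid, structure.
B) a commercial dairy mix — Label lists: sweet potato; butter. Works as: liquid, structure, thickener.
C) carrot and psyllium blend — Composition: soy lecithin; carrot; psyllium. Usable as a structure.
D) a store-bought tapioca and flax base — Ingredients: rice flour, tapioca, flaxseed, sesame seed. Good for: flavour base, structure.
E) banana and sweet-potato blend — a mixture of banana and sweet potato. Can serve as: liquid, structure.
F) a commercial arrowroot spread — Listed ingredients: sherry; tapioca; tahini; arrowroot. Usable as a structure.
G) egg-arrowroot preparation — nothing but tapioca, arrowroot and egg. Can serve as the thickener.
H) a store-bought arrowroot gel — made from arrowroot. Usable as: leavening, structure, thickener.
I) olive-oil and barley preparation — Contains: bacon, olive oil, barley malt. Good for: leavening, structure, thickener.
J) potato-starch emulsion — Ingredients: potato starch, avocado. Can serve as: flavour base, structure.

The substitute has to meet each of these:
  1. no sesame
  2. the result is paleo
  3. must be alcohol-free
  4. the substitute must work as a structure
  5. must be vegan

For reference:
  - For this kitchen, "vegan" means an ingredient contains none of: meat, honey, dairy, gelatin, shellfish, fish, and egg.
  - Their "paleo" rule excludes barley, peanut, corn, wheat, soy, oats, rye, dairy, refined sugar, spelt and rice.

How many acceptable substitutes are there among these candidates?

A: every rule checks out — keep
B: has butter, so not vegan; has butter, so not paleo — reject
C: has soy lecithin, so not paleo — no
D: has rice flour, so not paleo; has sesame seed, so not sesame-free — out
E: only banana and sweet potato; none excluded — keep
F: has tahini, so not sesame-free; has sherry, so not alcohol-free — no
G: not usable as a structure; has egg, so not vegan — no
H: only arrowroot; none excluded — keep
I: has bacon, so not vegan; has barley malt, so not paleo — reject
J: works as a structure, vegan, no alcohol — valid

4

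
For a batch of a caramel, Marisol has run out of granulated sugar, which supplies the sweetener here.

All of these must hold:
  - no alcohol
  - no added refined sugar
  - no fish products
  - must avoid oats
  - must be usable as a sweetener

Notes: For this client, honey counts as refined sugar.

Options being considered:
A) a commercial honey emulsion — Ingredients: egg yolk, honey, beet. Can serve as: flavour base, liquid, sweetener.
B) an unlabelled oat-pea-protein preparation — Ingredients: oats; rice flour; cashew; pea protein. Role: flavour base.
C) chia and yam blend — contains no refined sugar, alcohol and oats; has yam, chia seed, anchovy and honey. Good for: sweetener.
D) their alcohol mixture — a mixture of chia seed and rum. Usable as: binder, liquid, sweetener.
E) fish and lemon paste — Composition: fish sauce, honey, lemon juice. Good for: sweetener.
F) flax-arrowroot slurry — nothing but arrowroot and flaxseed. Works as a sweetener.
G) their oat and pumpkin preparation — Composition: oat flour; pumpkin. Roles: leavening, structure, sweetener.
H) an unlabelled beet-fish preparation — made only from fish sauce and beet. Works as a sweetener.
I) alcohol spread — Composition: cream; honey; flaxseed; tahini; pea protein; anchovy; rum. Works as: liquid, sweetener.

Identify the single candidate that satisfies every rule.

A: has honey, so not no-added-sugar — no
B: not usable as a sweetener; has oats, so not oat-free — reject
C: has honey, so not no-added-sugar; has anchovy, so not fish-free — reject
D: has rum, so not alcohol-free — reject
E: has honey, so not no-added-sugar; has fish sauce, so not fish-free — reject
F: only flaxseed and arrowroot; none excluded — valid
G: has oat flour, so not oat-free — reject
H: has fish sauce, so not fish-free — reject
I: has honey, so not no-added-sugar; has anchovy, so not fish-free (and 1 more) — out

F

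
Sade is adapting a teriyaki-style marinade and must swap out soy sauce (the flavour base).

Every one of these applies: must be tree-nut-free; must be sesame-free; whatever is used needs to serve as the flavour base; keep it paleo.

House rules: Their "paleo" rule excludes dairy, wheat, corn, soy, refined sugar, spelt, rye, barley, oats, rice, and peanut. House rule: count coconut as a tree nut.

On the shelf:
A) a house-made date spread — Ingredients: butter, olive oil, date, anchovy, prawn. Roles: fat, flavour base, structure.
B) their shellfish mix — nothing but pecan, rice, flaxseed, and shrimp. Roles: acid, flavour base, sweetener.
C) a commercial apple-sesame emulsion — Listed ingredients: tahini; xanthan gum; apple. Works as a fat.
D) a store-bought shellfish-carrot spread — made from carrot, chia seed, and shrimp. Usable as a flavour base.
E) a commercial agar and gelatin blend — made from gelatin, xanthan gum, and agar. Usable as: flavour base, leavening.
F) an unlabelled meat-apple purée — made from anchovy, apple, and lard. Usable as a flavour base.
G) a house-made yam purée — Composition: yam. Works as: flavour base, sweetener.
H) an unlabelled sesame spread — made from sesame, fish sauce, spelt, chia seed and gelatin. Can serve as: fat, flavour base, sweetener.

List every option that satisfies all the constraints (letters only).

A: has butter, so not paleo — reject
B: has rice, so not paleo; has pecan, so not tree-nut-free — out
C: not usable as a flavour base; has tahini, so not sesame-free — out
D: every rule checks out — valid
E: only gelatin, xanthan gum, and agar; none excluded — keep
F: all constraints satisfied — valid
G: nothing on the exclusion list — valid
H: has spelt, so not paleo; has sesame, so not sesame-free — reject

D, E, F, G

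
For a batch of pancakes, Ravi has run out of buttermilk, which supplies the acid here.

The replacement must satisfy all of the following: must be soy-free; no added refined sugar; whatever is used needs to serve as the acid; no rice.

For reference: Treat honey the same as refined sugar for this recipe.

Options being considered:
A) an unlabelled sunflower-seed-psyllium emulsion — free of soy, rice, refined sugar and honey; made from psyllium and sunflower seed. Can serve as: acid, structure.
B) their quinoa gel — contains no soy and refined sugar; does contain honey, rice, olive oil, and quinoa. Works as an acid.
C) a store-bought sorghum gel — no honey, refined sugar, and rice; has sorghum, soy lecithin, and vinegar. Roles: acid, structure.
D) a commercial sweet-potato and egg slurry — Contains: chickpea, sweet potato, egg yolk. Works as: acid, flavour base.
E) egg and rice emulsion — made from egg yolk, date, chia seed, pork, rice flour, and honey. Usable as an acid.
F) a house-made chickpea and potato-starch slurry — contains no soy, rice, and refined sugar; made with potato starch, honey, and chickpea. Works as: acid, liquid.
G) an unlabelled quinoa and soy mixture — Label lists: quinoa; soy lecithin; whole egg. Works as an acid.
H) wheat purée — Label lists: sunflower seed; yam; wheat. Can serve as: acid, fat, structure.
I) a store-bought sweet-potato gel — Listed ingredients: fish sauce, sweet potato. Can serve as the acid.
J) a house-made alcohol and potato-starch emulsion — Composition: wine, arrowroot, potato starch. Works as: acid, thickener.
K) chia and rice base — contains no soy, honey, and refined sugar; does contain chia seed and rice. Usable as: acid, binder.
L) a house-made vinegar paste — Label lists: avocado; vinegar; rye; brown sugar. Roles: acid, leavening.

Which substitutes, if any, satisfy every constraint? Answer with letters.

A: works as an acid, no rice, no soy — OK
B: has honey, so not no-added-sugar; has rice, so not rice-free — no
C: has soy lecithin, so not soy-free — reject
D: all constraints satisfied — OK
E: has honey, so not no-added-sugar; has rice flour, so not rice-free — reject
F: has honey, so not no-added-sugar — reject
G: has soy lecithin, so not soy-free — out
H: no rice, no soy — valid
I: works as an acid, no rice, no-added-sugar — valid
J: works as an acid, no-added-sugar, no rice — OK
K: has rice, so not rice-free — reject
L: has brown sugar, so not no-added-sugar — reject

A, D, H, I, J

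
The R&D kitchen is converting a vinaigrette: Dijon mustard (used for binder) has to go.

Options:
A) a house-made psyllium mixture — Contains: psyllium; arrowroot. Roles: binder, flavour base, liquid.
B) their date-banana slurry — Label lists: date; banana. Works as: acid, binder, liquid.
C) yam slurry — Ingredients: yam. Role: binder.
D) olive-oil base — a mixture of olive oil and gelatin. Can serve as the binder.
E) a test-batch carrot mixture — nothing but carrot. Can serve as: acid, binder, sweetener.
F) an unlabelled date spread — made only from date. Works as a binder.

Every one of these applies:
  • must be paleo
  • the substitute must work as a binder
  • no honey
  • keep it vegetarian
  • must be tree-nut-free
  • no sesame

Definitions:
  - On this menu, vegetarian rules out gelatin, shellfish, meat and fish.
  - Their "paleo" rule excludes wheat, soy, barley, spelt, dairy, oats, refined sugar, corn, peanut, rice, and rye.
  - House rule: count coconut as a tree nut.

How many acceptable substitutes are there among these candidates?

A: every rule checks out — keep
B: no sesame, no honey — OK
C: works as a binder, no honey, tree-nut-free — valid
D: has gelatin, so not vegetarian — no
E: every rule checks out — keep
F: only date; none excluded — valid

5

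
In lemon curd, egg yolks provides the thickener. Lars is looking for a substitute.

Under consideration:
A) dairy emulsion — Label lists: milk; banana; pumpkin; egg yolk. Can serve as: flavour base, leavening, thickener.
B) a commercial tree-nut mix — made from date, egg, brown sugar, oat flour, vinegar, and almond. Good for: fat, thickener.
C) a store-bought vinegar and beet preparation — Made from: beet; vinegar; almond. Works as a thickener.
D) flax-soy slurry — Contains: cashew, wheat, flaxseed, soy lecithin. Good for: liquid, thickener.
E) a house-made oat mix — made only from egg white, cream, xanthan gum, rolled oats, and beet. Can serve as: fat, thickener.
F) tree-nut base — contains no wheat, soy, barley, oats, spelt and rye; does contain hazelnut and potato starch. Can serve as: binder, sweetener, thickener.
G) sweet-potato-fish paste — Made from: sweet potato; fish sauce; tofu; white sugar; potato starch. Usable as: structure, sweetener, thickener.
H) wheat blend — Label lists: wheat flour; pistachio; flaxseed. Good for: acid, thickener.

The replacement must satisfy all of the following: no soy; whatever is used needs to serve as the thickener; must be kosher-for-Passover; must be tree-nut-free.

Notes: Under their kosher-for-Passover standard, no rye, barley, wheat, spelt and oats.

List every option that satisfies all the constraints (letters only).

A: milk and egg yolk etc. — none of it excluded — keep
B: has oat flour, so not kosher-for-Passover; has almond, so not tree-nut-free — no
C: has almond, so not tree-nut-free — out
D: has wheat, so not kosher-for-Passover; has cashew, so not tree-nut-free (and 1 more) — reject
E: has rolled oats, so not kosher-for-Passover — no
F: has hazelnut, so not tree-nut-free — reject
G: has tofu, so not soy-free — no
H: has wheat flour, so not kosher-for-Passover; has pistachio, so not tree-nut-free — out

A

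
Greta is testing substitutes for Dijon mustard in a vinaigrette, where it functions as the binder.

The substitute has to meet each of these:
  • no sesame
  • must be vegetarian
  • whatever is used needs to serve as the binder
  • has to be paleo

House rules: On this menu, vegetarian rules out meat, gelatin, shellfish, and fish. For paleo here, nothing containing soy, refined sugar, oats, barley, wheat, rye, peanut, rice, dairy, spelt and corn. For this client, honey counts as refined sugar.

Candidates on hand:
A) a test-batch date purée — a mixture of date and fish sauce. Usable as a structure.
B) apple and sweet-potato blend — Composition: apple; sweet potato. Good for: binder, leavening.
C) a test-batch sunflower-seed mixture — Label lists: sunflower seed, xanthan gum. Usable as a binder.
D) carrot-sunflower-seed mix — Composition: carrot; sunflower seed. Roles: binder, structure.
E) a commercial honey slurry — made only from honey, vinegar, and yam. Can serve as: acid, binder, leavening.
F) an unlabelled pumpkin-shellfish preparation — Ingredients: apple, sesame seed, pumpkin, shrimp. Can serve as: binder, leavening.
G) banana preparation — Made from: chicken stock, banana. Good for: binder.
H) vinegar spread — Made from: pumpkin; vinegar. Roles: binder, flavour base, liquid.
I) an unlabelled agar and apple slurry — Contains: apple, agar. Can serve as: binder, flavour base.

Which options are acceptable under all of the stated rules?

B, C, D, H, I

A: not usable as a binder; has fish sauce, so not vegetarian — no
B: nothing on the exclusion list — keep
C: all constraints satisfied — OK
D: paleo, no sesame — valid
E: has honey, so not paleo — no
F: has shrimp, so not vegetarian; has sesame seed, so not sesame-free — reject
G: has chicken stock, so not vegetarian — no
H: works as a binder, paleo, vegetarian — valid
I: all constraints satisfied — keep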